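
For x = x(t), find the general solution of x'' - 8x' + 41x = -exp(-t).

x = -exp(-t)/50 + C1*cos(5*t)*exp(4*t) + C2*exp(4*t)*sin(5*t)

Characteristic equation r² - 8r + 41 = 0 has discriminant (-8)² - 4·(41) = -100 < 0, so r = 4 ± 5i.
Hence x_h = C1*cos(5*t)*exp(4*t) + C2*exp(4*t)*sin(5*t).
Try x_p = A*exp(-t). Substituting into the equation and dividing by exp(-t) gives A = -1/50, so x_p = -exp(-t)/50.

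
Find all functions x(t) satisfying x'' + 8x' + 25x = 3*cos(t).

Characteristic equation r² + 8r + 25 = 0 has discriminant (8)² - 4·(25) = -36 < 0, so r = -4 ± 3i.
Hence x_h = C1*cos(3*t)*exp(-4*t) + C2*exp(-4*t)*sin(3*t).
Try x_p = A*cos(t) + B*sin(t). Substituting and equating the coefficients of cos(t) and sin(t) gives A = 9/80, B = 3/80, so x_p = 3*sin(t)/80 + 9*cos(t)/80.

x = 3*sin(t)/80 + 9*cos(t)/80 + C1*cos(3*t)*exp(-4*t) + C2*exp(-4*t)*sin(3*t)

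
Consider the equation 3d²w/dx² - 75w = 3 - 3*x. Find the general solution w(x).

w = -1/25 + x/25 + C1*exp(-5*x) + C2*exp(5*x)

Divide through by 3: w'' - 25w = 1 - x.
Characteristic equation r² - 25 = 0 factors as (r + 5)(r - 5) = 0, so r = -5, 5.
Hence w_h = C1*exp(-5*x) + C2*exp(5*x).
For the particular solution try w_p = A0 + A1*x. Substituting and matching coefficients of each power of x gives A0 = -1/25, A1 = 1/25, so w_p = -1/25 + x/25.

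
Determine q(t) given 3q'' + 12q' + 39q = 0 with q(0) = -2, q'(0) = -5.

q = -3*exp(-2*t)*sin(3*t) - 2*cos(3*t)*exp(-2*t)

Divide through by 3: q'' + 4q' + 13q = 0.
Characteristic equation r² + 4r + 13 = 0 has discriminant (4)² - 4·(13) = -36 < 0, so r = -2 ± 3i.
Hence q_h = C1*cos(3*t)*exp(-2*t) + C2*exp(-2*t)*sin(3*t).
Apply the initial conditions: q(0) = C1 = -2 and q'(0) = -2*C1 + 3*C2 = -5. Solving gives C1 = -2, C2 = -3.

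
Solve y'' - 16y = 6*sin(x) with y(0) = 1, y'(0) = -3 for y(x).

y = -6*sin(x)/17 + 23*exp(4*x)/136 + 113*exp(-4*x)/136

Characteristic equation r² - 16 = 0 factors as (r + 4)(r - 4) = 0, so r = -4, 4.
Hence y_h = C1*exp(-4*x) + C2*exp(4*x).
Try y_p = A*cos(x) + B*sin(x). Substituting and equating the coefficients of cos(x) and sin(x) gives A = 0, B = -6/17, so y_p = -6*sin(x)/17.
General solution: y = -6*sin(x)/17 + C1*exp(-4*x) + C2*exp(4*x).
Apply the initial conditions: y(0) = C1 + C2 = 1 and y'(0) = -6/17 - 4*C1 + 4*C2 = -3. Solving gives C1 = 113/136, C2 = 23/136.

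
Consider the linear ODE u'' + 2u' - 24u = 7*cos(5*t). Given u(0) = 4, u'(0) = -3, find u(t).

Characteristic equation r² + 2r - 24 = 0 factors as (r + 6)(r - 4) = 0, so r = -6, 4.
Hence u_h = C1*exp(-6*t) + C2*exp(4*t).
Try u_p = A*cos(5*t) + B*sin(5*t). Substituting and equating the coefficients of cos(5t) and sin(5t) gives A = -343/2501, B = 70/2501, so u_p = -343*cos(5*t)/2501 + 70*sin(5*t)/2501.
General solution: u = -343*cos(5*t)/2501 + 70*sin(5*t)/2501 + C1*exp(-6*t) + C2*exp(4*t).
Apply the initial conditions: u(0) = -343/2501 + C1 + C2 = 4 and u'(0) = 350/2501 - 6*C1 + 4*C2 = -3. Solving gives C1 = 1201/610, C2 = 889/410.

u = -343*cos(5*t)/2501 + 70*sin(5*t)/2501 + 889*exp(4*t)/410 + 1201*exp(-6*t)/610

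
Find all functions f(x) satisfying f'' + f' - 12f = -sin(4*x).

Characteristic equation r² + r - 12 = 0 factors as (r + 4)(r - 3) = 0, so r = -4, 3.
Hence f_h = C1*exp(-4*x) + C2*exp(3*x).
Try f_p = A*cos(4*x) + B*sin(4*x). Substituting and equating the coefficients of cos(4x) and sin(4x) gives A = 1/200, B = 7/200, so f_p = cos(4*x)/200 + 7*sin(4*x)/200.

f = cos(4*x)/200 + 7*sin(4*x)/200 + C1*exp(-4*x) + C2*exp(3*x)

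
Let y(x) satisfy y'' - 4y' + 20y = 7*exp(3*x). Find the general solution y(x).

Characteristic equation r² - 4r + 20 = 0 has discriminant (-4)² - 4·(20) = -64 < 0, so r = 2 ± 4i.
Hence y_h = C1*cos(4*x)*exp(2*x) + C2*exp(2*x)*sin(4*x).
Try y_p = A*exp(3*x). Substituting into the equation and dividing by exp(3*x) gives A = 7/17, so y_p = 7*exp(3*x)/17.

y = 7*exp(3*x)/17 + C1*cos(4*x)*exp(2*x) + C2*exp(2*x)*sin(4*x)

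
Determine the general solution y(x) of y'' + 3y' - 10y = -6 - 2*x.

y = 33/50 + x/5 + C1*exp(2*x) + C2*exp(-5*x)

Characteristic equation r² + 3r - 10 = 0 factors as (r - 2)(r + 5) = 0, so r = 2, -5.
Hence y_h = C1*exp(2*x) + C2*exp(-5*x).
For the particular solution try y_p = A0 + A1*x. Substituting and matching coefficients of each power of x gives A0 = 33/50, A1 = 1/5, so y_p = 33/50 + x/5.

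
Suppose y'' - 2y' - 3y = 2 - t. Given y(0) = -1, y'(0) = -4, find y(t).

y = -8/9 - 10*exp(3*t)/9 + t/3 + exp(-t)

Characteristic equation r² - 2r - 3 = 0 factors as (r + 1)(r - 3) = 0, so r = -1, 3.
Hence y_h = C1*exp(-t) + C2*exp(3*t).
For the particular solution try y_p = A0 + A1*t. Substituting and matching coefficients of each power of t gives A0 = -8/9, A1 = 1/3, so y_p = -8/9 + t/3.
General solution: y = -8/9 + t/3 + C1*exp(-t) + C2*exp(3*t).
Apply the initial conditions: y(0) = -8/9 + C1 + C2 = -1 and y'(0) = 1/3 - C1 + 3*C2 = -4. Solving gives C1 = 1, C2 = -10/9.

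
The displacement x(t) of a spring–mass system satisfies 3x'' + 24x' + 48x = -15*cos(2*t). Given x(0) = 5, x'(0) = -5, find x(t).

x = -3*cos(2*t)/20 - sin(2*t)/5 + 103*exp(-4*t)/20 + 16*t*exp(-4*t)

Divide through by 3: x'' + 8x' + 16x = -5*cos(2*t).
Characteristic equation r² + 8r + 16 = 0 has discriminant (8)² - 4·(16) = 0, so r = -4 is a repeated root.
Hence x_h = (C1 + C2*t)*exp(-4*t).
Try x_p = A*cos(2*t) + B*sin(2*t). Substituting and equating the coefficients of cos(2t) and sin(2t) gives A = -3/20, B = -1/5, so x_p = -3*cos(2*t)/20 - sin(2*t)/5.
General solution: x = -3*cos(2*t)/20 - sin(2*t)/5 + C1*exp(-4*t) + C2*t*exp(-4*t).
Apply the initial conditions: x(0) = -3/20 + C1 = 5 and x'(0) = -2/5 + C2 - 4*C1 = -5. Solving gives C1 = 103/20, C2 = 16.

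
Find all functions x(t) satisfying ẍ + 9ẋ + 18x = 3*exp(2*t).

x = 3*exp(2*t)/40 + C1*exp(-6*t) + C2*exp(-3*t)

Characteristic equation r² + 9r + 18 = 0 factors as (r + 6)(r + 3) = 0, so r = -6, -3.
Hence x_h = C1*exp(-6*t) + C2*exp(-3*t).
Try x_p = A*exp(2*t). Substituting into the equation and dividing by exp(2*t) gives A = 3/40, so x_p = 3*exp(2*t)/40.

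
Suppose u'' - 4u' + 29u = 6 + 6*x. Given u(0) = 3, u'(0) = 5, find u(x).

u = 198/841 + 6*x/29 - 619*exp(2*x)*sin(5*x)/4205 + 2325*cos(5*x)*exp(2*x)/841

Characteristic equation r² - 4r + 29 = 0 has discriminant (-4)² - 4·(29) = -100 < 0, so r = 2 ± 5i.
Hence u_h = C1*cos(5*x)*exp(2*x) + C2*exp(2*x)*sin(5*x).
For the particular solution try u_p = A0 + A1*x. Substituting and matching coefficients of each power of x gives A0 = 198/841, A1 = 6/29, so u_p = 198/841 + 6*x/29.
General solution: u = 198/841 + 6*x/29 + C1*cos(5*x)*exp(2*x) + C2*exp(2*x)*sin(5*x).
Apply the initial conditions: u(0) = 198/841 + C1 = 3 and u'(0) = 6/29 + 2*C1 + 5*C2 = 5. Solving gives C1 = 2325/841, C2 = -619/4205.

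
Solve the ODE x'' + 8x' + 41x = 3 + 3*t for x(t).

Characteristic equation r² + 8r + 41 = 0 has discriminant (8)² - 4·(41) = -100 < 0, so r = -4 ± 5i.
Hence x_h = C1*cos(5*t)*exp(-4*t) + C2*exp(-4*t)*sin(5*t).
For the particular solution try x_p = A0 + A1*t. Substituting and matching coefficients of each power of t gives A0 = 99/1681, A1 = 3/41, so x_p = 99/1681 + 3*t/41.

x = 99/1681 + 3*t/41 + C1*cos(5*t)*exp(-4*t) + C2*exp(-4*t)*sin(5*t)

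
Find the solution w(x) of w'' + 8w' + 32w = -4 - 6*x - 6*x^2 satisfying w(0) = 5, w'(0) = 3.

Characteristic equation r² + 8r + 32 = 0 has discriminant (8)² - 4·(32) = -64 < 0, so r = -4 ± 4i.
Hence w_h = C1*cos(4*x)*exp(-4*x) + C2*exp(-4*x)*sin(4*x).
For the particular solution try w_p = A0 + A1*x + A2*x^2. Substituting and matching coefficients of each power of x gives A0 = -23/256, A1 = -3/32, A2 = -3/16, so w_p = -23/256 - 3*x^2/16 - 3*x/32.
General solution: w = -23/256 - 3*x^2/16 - 3*x/32 + C1*cos(4*x)*exp(-4*x) + C2*exp(-4*x)*sin(4*x).
Apply the initial conditions: w(0) = -23/256 + C1 = 5 and w'(0) = -3/32 - 4*C1 + 4*C2 = 3. Solving gives C1 = 1303/256, C2 = 1501/256.

w = -23/256 - 3*x**2/16 - 3*x/32 + 1303*cos(4*x)*exp(-4*x)/256 + 1501*exp(-4*x)*sin(4*x)/256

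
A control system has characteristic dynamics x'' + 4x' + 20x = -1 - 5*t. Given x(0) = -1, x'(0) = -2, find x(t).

Characteristic equation r² + 4r + 20 = 0 has discriminant (4)² - 4·(20) = -64 < 0, so r = -2 ± 4i.
Hence x_h = C1*cos(4*t)*exp(-2*t) + C2*exp(-2*t)*sin(4*t).
For the particular solution try x_p = A0 + A1*t. Substituting and matching coefficients of each power of t gives A0 = 0, A1 = -1/4, so x_p = -t/4.
General solution: x = -t/4 + C1*cos(4*t)*exp(-2*t) + C2*exp(-2*t)*sin(4*t).
Apply the initial conditions: x(0) = C1 = -1 and x'(0) = -1/4 - 2*C1 + 4*C2 = -2. Solving gives C1 = -1, C2 = -15/16.

x = -t/4 - cos(4*t)*exp(-2*t) - 15*exp(-2*t)*sin(4*t)/16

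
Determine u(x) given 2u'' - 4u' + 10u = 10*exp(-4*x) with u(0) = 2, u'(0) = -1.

u = 5*exp(-4*x)/29 - 31*exp(x)*sin(2*x)/29 + 53*cos(2*x)*exp(x)/29

Divide through by 2: u'' - 2u' + 5u = 5*exp(-4*x).
Characteristic equation r² - 2r + 5 = 0 has discriminant (-2)² - 4·(5) = -16 < 0, so r = 1 ± 2i.
Hence u_h = C1*cos(2*x)*exp(x) + C2*exp(x)*sin(2*x).
Try u_p = A*exp(-4*x). Substituting into the equation and dividing by exp(-4*x) gives A = 5/29, so u_p = 5*exp(-4*x)/29.
General solution: u = 5*exp(-4*x)/29 + C1*cos(2*x)*exp(x) + C2*exp(x)*sin(2*x).
Apply the initial conditions: u(0) = 5/29 + C1 = 2 and u'(0) = -20/29 + C1 + 2*C2 = -1. Solving gives C1 = 53/29, C2 = -31/29.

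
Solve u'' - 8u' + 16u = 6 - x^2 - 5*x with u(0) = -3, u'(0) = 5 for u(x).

u = 25/128 - 409*exp(4*x)/128 - 3*x/8 - x**2/16 + 581*x*exp(4*x)/32

Characteristic equation r² - 8r + 16 = 0 has discriminant (-8)² - 4·(16) = 0, so r = 4 is a repeated root.
Hence u_h = (C1 + C2*x)*exp(4*x).
For the particular solution try u_p = A0 + A1*x + A2*x^2. Substituting and matching coefficients of each power of x gives A0 = 25/128, A1 = -3/8, A2 = -1/16, so u_p = 25/128 - 3*x/8 - x^2/16.
General solution: u = 25/128 - 3*x/8 - x^2/16 + C1*exp(4*x) + C2*x*exp(4*x).
Apply the initial conditions: u(0) = 25/128 + C1 = -3 and u'(0) = -3/8 + C2 + 4*C1 = 5. Solving gives C1 = -409/128, C2 = 581/32.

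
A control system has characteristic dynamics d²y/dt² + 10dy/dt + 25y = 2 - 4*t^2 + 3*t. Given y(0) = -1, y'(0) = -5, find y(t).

Characteristic equation r² + 10r + 25 = 0 has discriminant (10)² - 4·(25) = 0, so r = -5 is a repeated root.
Hence y_h = (C1 + C2*t)*exp(-5*t).
For the particular solution try y_p = A0 + A1*t + A2*t^2. Substituting and matching coefficients of each power of t gives A0 = -4/625, A1 = 31/125, A2 = -4/25, so y_p = -4/625 - 4*t^2/25 + 31*t/125.
General solution: y = -4/625 - 4*t^2/25 + 31*t/125 + C1*exp(-5*t) + C2*t*exp(-5*t).
Apply the initial conditions: y(0) = -4/625 + C1 = -1 and y'(0) = 31/125 + C2 - 5*C1 = -5. Solving gives C1 = -621/625, C2 = -1277/125.

y = -4/625 - 621*exp(-5*t)/625 - 4*t**2/25 + 31*t/125 - 1277*t*exp(-5*t)/125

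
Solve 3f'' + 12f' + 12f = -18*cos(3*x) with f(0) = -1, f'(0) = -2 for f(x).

f = -199*exp(-2*x)/169 - 72*sin(3*x)/169 + 30*cos(3*x)/169 - 40*x*exp(-2*x)/13

Divide through by 3: f'' + 4f' + 4f = -6*cos(3*x).
Characteristic equation r² + 4r + 4 = 0 has discriminant (4)² - 4·(4) = 0, so r = -2 is a repeated root.
Hence f_h = (C1 + C2*x)*exp(-2*x).
Try f_p = A*cos(3*x) + B*sin(3*x). Substituting and equating the coefficients of cos(3x) and sin(3x) gives A = 30/169, B = -72/169, so f_p = -72*sin(3*x)/169 + 30*cos(3*x)/169.
General solution: f = -72*sin(3*x)/169 + 30*cos(3*x)/169 + C1*exp(-2*x) + C2*x*exp(-2*x).
Apply the initial conditions: f(0) = 30/169 + C1 = -1 and f'(0) = -216/169 + C2 - 2*C1 = -2. Solving gives C1 = -199/169, C2 = -40/13.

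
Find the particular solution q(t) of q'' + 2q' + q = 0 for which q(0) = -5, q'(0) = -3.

q = -5*exp(-t) - 8*t*exp(-t)

Characteristic equation r² + 2r + 1 = 0 has discriminant (2)² - 4·(1) = 0, so r = -1 is a repeated root.
Hence q_h = (C1 + C2*t)*exp(-t).
Apply the initial conditions: q(0) = C1 = -5 and q'(0) = C2 - C1 = -3. Solving gives C1 = -5, C2 = -8.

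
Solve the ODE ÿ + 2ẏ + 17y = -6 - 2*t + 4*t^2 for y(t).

y = -1770/4913 - 50*t/289 + 4*t**2/17 + C1*cos(4*t)*exp(-t) + C2*exp(-t)*sin(4*t)

Characteristic equation r² + 2r + 17 = 0 has discriminant (2)² - 4·(17) = -64 < 0, so r = -1 ± 4i.
Hence y_h = C1*cos(4*t)*exp(-t) + C2*exp(-t)*sin(4*t).
For the particular solution try y_p = A0 + A1*t + A2*t^2. Substituting and matching coefficients of each power of t gives A0 = -1770/4913, A1 = -50/289, A2 = 4/17, so y_p = -1770/4913 - 50*t/289 + 4*t^2/17.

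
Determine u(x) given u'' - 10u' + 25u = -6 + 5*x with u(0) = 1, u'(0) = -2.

Characteristic equation r² - 10r + 25 = 0 has discriminant (-10)² - 4·(25) = 0, so r = 5 is a repeated root.
Hence u_h = (C1 + C2*x)*exp(5*x).
For the particular solution try u_p = A0 + A1*x. Substituting and matching coefficients of each power of x gives A0 = -4/25, A1 = 1/5, so u_p = -4/25 + x/5.
General solution: u = -4/25 + x/5 + C1*exp(5*x) + C2*x*exp(5*x).
Apply the initial conditions: u(0) = -4/25 + C1 = 1 and u'(0) = 1/5 + C2 + 5*C1 = -2. Solving gives C1 = 29/25, C2 = -8.

u = -4/25 + x/5 + 29*exp(5*x)/25 - 8*x*exp(5*x)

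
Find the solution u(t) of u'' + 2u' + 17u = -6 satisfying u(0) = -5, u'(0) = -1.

u = -6/17 - 79*cos(4*t)*exp(-t)/17 - 24*exp(-t)*sin(4*t)/17

Characteristic equation r² + 2r + 17 = 0 has discriminant (2)² - 4·(17) = -64 < 0, so r = -1 ± 4i.
Hence u_h = C1*cos(4*t)*exp(-t) + C2*exp(-t)*sin(4*t).
For the particular solution try u_p = A0. Substituting and matching coefficients of each power of t gives A0 = -6/17, so u_p = -6/17.
General solution: u = -6/17 + C1*cos(4*t)*exp(-t) + C2*exp(-t)*sin(4*t).
Apply the initial conditions: u(0) = -6/17 + C1 = -5 and u'(0) = -C1 + 4*C2 = -1. Solving gives C1 = -79/17, C2 = -24/17.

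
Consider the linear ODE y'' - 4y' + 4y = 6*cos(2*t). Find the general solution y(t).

y = -3*sin(2*t)/4 + C1*exp(2*t) + C2*t*exp(2*t)

Characteristic equation r² - 4r + 4 = 0 has discriminant (-4)² - 4·(4) = 0, so r = 2 is a repeated root.
Hence y_h = (C1 + C2*t)*exp(2*t).
Try y_p = A*cos(2*t) + B*sin(2*t). Substituting and equating the coefficients of cos(2t) and sin(2t) gives A = 0, B = -3/4, so y_p = -3*sin(2*t)/4.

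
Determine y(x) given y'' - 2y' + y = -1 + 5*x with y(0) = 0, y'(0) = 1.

Characteristic equation r² - 2r + 1 = 0 has discriminant (-2)² - 4·(1) = 0, so r = 1 is a repeated root.
Hence y_h = (C1 + C2*x)*exp(x).
For the particular solution try y_p = A0 + A1*x. Substituting and matching coefficients of each power of x gives A0 = 9, A1 = 5, so y_p = 9 + 5*x.
General solution: y = 9 + 5*x + C1*exp(x) + C2*x*exp(x).
Apply the initial conditions: y(0) = 9 + C1 = 0 and y'(0) = 5 + C1 + C2 = 1. Solving gives C1 = -9, C2 = 5.

y = 9 - 9*exp(x) + 5*x + 5*x*exp(x)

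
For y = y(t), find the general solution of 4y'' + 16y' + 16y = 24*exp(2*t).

y = 3*exp(2*t)/8 + C1*exp(-2*t) + C2*t*exp(-2*t)

Divide through by 4: y'' + 4y' + 4y = 6*exp(2*t).
Characteristic equation r² + 4r + 4 = 0 has discriminant (4)² - 4·(4) = 0, so r = -2 is a repeated root.
Hence y_h = (C1 + C2*t)*exp(-2*t).
Try y_p = A*exp(2*t). Substituting into the equation and dividing by exp(2*t) gives A = 3/8, so y_p = 3*exp(2*t)/8.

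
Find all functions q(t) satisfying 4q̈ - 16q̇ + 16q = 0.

Divide through by 4: q'' - 4q' + 4q = 0.
Characteristic equation r² - 4r + 4 = 0 has discriminant (-4)² - 4·(4) = 0, so r = 2 is a repeated root.
Hence q_h = (C1 + C2*t)*exp(2*t).

q = C1*exp(2*t) + C2*t*exp(2*t)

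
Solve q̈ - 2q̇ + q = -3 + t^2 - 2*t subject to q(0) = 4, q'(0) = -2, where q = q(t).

q = -1 + t**2 + 2*t + 5*exp(t) - 9*t*exp(t)

Characteristic equation r² - 2r + 1 = 0 has discriminant (-2)² - 4·(1) = 0, so r = 1 is a repeated root.
Hence q_h = (C1 + C2*t)*exp(t).
For the particular solution try q_p = A0 + A1*t + A2*t^2. Substituting and matching coefficients of each power of t gives A0 = -1, A1 = 2, A2 = 1, so q_p = -1 + t^2 + 2*t.
General solution: q = -1 + t^2 + 2*t + C1*exp(t) + C2*t*exp(t).
Apply the initial conditions: q(0) = -1 + C1 = 4 and q'(0) = 2 + C1 + C2 = -2. Solving gives C1 = 5, C2 = -9.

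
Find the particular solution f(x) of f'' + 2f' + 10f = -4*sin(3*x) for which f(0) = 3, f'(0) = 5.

Characteristic equation r² + 2r + 10 = 0 has discriminant (2)² - 4·(10) = -36 < 0, so r = -1 ± 3i.
Hence f_h = C1*cos(3*x)*exp(-x) + C2*exp(-x)*sin(3*x).
Try f_p = A*cos(3*x) + B*sin(3*x). Substituting and equating the coefficients of cos(3x) and sin(3x) gives A = 24/37, B = -4/37, so f_p = -4*sin(3*x)/37 + 24*cos(3*x)/37.
General solution: f = -4*sin(3*x)/37 + 24*cos(3*x)/37 + C1*cos(3*x)*exp(-x) + C2*exp(-x)*sin(3*x).
Apply the initial conditions: f(0) = 24/37 + C1 = 3 and f'(0) = -12/37 - C1 + 3*C2 = 5. Solving gives C1 = 87/37, C2 = 284/111.

f = -4*sin(3*x)/37 + 24*cos(3*x)/37 + 87*cos(3*x)*exp(-x)/37 + 284*exp(-x)*sin(3*x)/111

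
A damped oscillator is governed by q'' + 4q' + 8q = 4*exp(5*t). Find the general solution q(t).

q = 4*exp(5*t)/53 + C1*cos(2*t)*exp(-2*t) + C2*exp(-2*t)*sin(2*t)

Characteristic equation r² + 4r + 8 = 0 has discriminant (4)² - 4·(8) = -16 < 0, so r = -2 ± 2i.
Hence q_h = C1*cos(2*t)*exp(-2*t) + C2*exp(-2*t)*sin(2*t).
Try q_p = A*exp(5*t). Substituting into the equation and dividing by exp(5*t) gives A = 4/53, so q_p = 4*exp(5*t)/53.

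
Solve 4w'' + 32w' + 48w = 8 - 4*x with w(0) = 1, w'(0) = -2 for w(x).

Divide through by 4: w'' + 8w' + 12w = 2 - x.
Characteristic equation r² + 8r + 12 = 0 factors as (r + 6)(r + 2) = 0, so r = -6, -2.
Hence w_h = C1*exp(-6*x) + C2*exp(-2*x).
For the particular solution try w_p = A0 + A1*x. Substituting and matching coefficients of each power of x gives A0 = 2/9, A1 = -1/12, so w_p = 2/9 - x/12.
General solution: w = 2/9 - x/12 + C1*exp(-6*x) + C2*exp(-2*x).
Apply the initial conditions: w(0) = 2/9 + C1 + C2 = 1 and w'(0) = -1/12 - 6*C1 - 2*C2 = -2. Solving gives C1 = 13/144, C2 = 11/16.

w = 2/9 - x/12 + 11*exp(-2*x)/16 + 13*exp(-6*x)/144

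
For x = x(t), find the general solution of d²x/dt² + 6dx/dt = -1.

Characteristic equation r² + 6r = 0 factors as (r + 6)r = 0, so r = -6, 0.
Hence x_h = C1*exp(-6*t) + C2.
Since 0 is a characteristic root (multiplicity 1), multiply the polynomial trial by t: try x_p = A0*t. Substituting and matching coefficients of each power of t gives A0 = -1/6, so x_p = -t/6.

x = C2 - t/6 + C1*exp(-6*t)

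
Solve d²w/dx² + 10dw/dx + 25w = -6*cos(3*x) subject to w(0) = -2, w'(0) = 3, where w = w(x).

w = -554*exp(-5*x)/289 - 45*sin(3*x)/289 - 24*cos(3*x)/289 - 104*x*exp(-5*x)/17

Characteristic equation r² + 10r + 25 = 0 has discriminant (10)² - 4·(25) = 0, so r = -5 is a repeated root.
Hence w_h = (C1 + C2*x)*exp(-5*x).
Try w_p = A*cos(3*x) + B*sin(3*x). Substituting and equating the coefficients of cos(3x) and sin(3x) gives A = -24/289, B = -45/289, so w_p = -45*sin(3*x)/289 - 24*cos(3*x)/289.
General solution: w = -45*sin(3*x)/289 - 24*cos(3*x)/289 + C1*exp(-5*x) + C2*x*exp(-5*x).
Apply the initial conditions: w(0) = -24/289 + C1 = -2 and w'(0) = -135/289 + C2 - 5*C1 = 3. Solving gives C1 = -554/289, C2 = -104/17.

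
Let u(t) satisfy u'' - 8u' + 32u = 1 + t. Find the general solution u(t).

u = 5/128 + t/32 + C1*cos(4*t)*exp(4*t) + C2*exp(4*t)*sin(4*t)

Characteristic equation r² - 8r + 32 = 0 has discriminant (-8)² - 4·(32) = -64 < 0, so r = 4 ± 4i.
Hence u_h = C1*cos(4*t)*exp(4*t) + C2*exp(4*t)*sin(4*t).
For the particular solution try u_p = A0 + A1*t. Substituting and matching coefficients of each power of t gives A0 = 5/128, A1 = 1/32, so u_p = 5/128 + t/32.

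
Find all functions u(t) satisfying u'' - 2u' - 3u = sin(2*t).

u = -7*sin(2*t)/65 + 4*cos(2*t)/65 + C1*exp(-t) + C2*exp(3*t)

Characteristic equation r² - 2r - 3 = 0 factors as (r + 1)(r - 3) = 0, so r = -1, 3.
Hence u_h = C1*exp(-t) + C2*exp(3*t).
Try u_p = A*cos(2*t) + B*sin(2*t). Substituting and equating the coefficients of cos(2t) and sin(2t) gives A = 4/65, B = -7/65, so u_p = -7*sin(2*t)/65 + 4*cos(2*t)/65.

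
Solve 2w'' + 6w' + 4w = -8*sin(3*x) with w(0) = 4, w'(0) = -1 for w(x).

Divide through by 2: w'' + 3w' + 2w = -4*sin(3*x).
Characteristic equation r² + 3r + 2 = 0 factors as (r + 1)(r + 2) = 0, so r = -1, -2.
Hence w_h = C1*exp(-x) + C2*exp(-2*x).
Try w_p = A*cos(3*x) + B*sin(3*x). Substituting and equating the coefficients of cos(3x) and sin(3x) gives A = 18/65, B = 14/65, so w_p = 14*sin(3*x)/65 + 18*cos(3*x)/65.
General solution: w = 14*sin(3*x)/65 + 18*cos(3*x)/65 + C1*exp(-x) + C2*exp(-2*x).
Apply the initial conditions: w(0) = 18/65 + C1 + C2 = 4 and w'(0) = 42/65 - C1 - 2*C2 = -1. Solving gives C1 = 29/5, C2 = -27/13.

w = -27*exp(-2*x)/13 + 14*sin(3*x)/65 + 18*cos(3*x)/65 + 29*exp(-x)/5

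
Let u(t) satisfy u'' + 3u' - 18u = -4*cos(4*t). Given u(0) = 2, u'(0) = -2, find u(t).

u = -12*sin(4*t)/325 + 34*cos(4*t)/325 + 98*exp(-6*t)/117 + 238*exp(3*t)/225

Characteristic equation r² + 3r - 18 = 0 factors as (r - 3)(r + 6) = 0, so r = 3, -6.
Hence u_h = C1*exp(3*t) + C2*exp(-6*t).
Try u_p = A*cos(4*t) + B*sin(4*t). Substituting and equating the coefficients of cos(4t) and sin(4t) gives A = 34/325, B = -12/325, so u_p = -12*sin(4*t)/325 + 34*cos(4*t)/325.
General solution: u = -12*sin(4*t)/325 + 34*cos(4*t)/325 + C1*exp(3*t) + C2*exp(-6*t).
Apply the initial conditions: u(0) = 34/325 + C1 + C2 = 2 and u'(0) = -48/325 - 6*C2 + 3*C1 = -2. Solving gives C1 = 238/225, C2 = 98/117.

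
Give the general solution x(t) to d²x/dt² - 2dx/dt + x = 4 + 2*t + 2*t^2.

x = 20 + 2*t**2 + 10*t + C1*exp(t) + C2*t*exp(t)

Characteristic equation r² - 2r + 1 = 0 has discriminant (-2)² - 4·(1) = 0, so r = 1 is a repeated root.
Hence x_h = (C1 + C2*t)*exp(t).
For the particular solution try x_p = A0 + A1*t + A2*t^2. Substituting and matching coefficients of each power of t gives A0 = 20, A1 = 10, A2 = 2, so x_p = 20 + 2*t^2 + 10*t.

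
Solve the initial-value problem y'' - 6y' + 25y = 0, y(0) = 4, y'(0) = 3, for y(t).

y = 4*cos(4*t)*exp(3*t) - 9*exp(3*t)*sin(4*t)/4

Characteristic equation r² - 6r + 25 = 0 has discriminant (-6)² - 4·(25) = -64 < 0, so r = 3 ± 4i.
Hence y_h = C1*cos(4*t)*exp(3*t) + C2*exp(3*t)*sin(4*t).
Apply the initial conditions: y(0) = C1 = 4 and y'(0) = 3*C1 + 4*C2 = 3. Solving gives C1 = 4, C2 = -9/4.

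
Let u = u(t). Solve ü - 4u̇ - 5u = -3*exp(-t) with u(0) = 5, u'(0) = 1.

u = 11*exp(5*t)/12 + 49*exp(-t)/12 + t*exp(-t)/2

Characteristic equation r² - 4r - 5 = 0 factors as (r - 5)(r + 1) = 0, so r = 5, -1.
Hence u_h = C1*exp(5*t) + C2*exp(-t).
Since exp(-t) solves the homogeneous equation (r = -1 is a root of multiplicity 1), multiply the trial by t. Try u_p = A*t*exp(-t). Substituting into the equation and dividing by exp(-t) gives A = 1/2, so u_p = t*exp(-t)/2.
General solution: u = C1*exp(5*t) + C2*exp(-t) + t*exp(-t)/2.
Apply the initial conditions: u(0) = C1 + C2 = 5 and u'(0) = 1/2 - C2 + 5*C1 = 1. Solving gives C1 = 11/12, C2 = 49/12.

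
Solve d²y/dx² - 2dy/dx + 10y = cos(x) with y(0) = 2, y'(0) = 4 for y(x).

y = -2*sin(x)/85 + 9*cos(x)/85 + 161*cos(3*x)*exp(x)/85 + 181*exp(x)*sin(3*x)/255

Characteristic equation r² - 2r + 10 = 0 has discriminant (-2)² - 4·(10) = -36 < 0, so r = 1 ± 3i.
Hence y_h = C1*cos(3*x)*exp(x) + C2*exp(x)*sin(3*x).
Try y_p = A*cos(x) + B*sin(x). Substituting and equating the coefficients of cos(x) and sin(x) gives A = 9/85, B = -2/85, so y_p = -2*sin(x)/85 + 9*cos(x)/85.
General solution: y = -2*sin(x)/85 + 9*cos(x)/85 + C1*cos(3*x)*exp(x) + C2*exp(x)*sin(3*x).
Apply the initial conditions: y(0) = 9/85 + C1 = 2 and y'(0) = -2/85 + C1 + 3*C2 = 4. Solving gives C1 = 161/85, C2 = 181/255.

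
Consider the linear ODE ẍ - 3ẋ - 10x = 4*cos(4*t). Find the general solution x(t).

Characteristic equation r² - 3r - 10 = 0 factors as (r - 5)(r + 2) = 0, so r = 5, -2.
Hence x_h = C1*exp(5*t) + C2*exp(-2*t).
Try x_p = A*cos(4*t) + B*sin(4*t). Substituting and equating the coefficients of cos(4t) and sin(4t) gives A = -26/205, B = -12/205, so x_p = -26*cos(4*t)/205 - 12*sin(4*t)/205.

x = -26*cos(4*t)/205 - 12*sin(4*t)/205 + C1*exp(5*t) + C2*exp(-2*t)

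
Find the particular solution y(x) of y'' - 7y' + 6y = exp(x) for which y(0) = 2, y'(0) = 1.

y = -4*exp(6*x)/25 + 54*exp(x)/25 - x*exp(x)/5

Characteristic equation r² - 7r + 6 = 0 factors as (r - 6)(r - 1) = 0, so r = 6, 1.
Hence y_h = C1*exp(6*x) + C2*exp(x).
Since exp(x) solves the homogeneous equation (r = 1 is a root of multiplicity 1), multiply the trial by x. Try y_p = A*x*exp(x). Substituting into the equation and dividing by exp(x) gives A = -1/5, so y_p = -x*exp(x)/5.
General solution: y = C1*exp(6*x) + C2*exp(x) - x*exp(x)/5.
Apply the initial conditions: y(0) = C1 + C2 = 2 and y'(0) = -1/5 + C2 + 6*C1 = 1. Solving gives C1 = -4/25, C2 = 54/25.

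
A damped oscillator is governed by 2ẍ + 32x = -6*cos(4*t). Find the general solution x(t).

Divide through by 2: x'' + 16x = -3*cos(4*t).
Characteristic equation r² + 16 = 0 has discriminant (0)² - 4·(16) = -64 < 0, so r = ± 4i.
Hence x_h = C1*cos(4*t) + C2*sin(4*t).
Since ±4i are characteristic roots, multiply the trial by t. Try x_p = t*(A*cos(4*t) + B*sin(4*t)). Substituting and equating the coefficients of cos(4t) and sin(4t) gives A = 0, B = -3/8, so x_p = -3*t*sin(4*t)/8.

x = C1*cos(4*t) + C2*sin(4*t) - 3*t*sin(4*t)/8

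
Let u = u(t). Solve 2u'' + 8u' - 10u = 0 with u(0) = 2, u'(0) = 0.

u = exp(-5*t)/3 + 5*exp(t)/3

Divide through by 2: u'' + 4u' - 5u = 0.
Characteristic equation r² + 4r - 5 = 0 factors as (r + 5)(r - 1) = 0, so r = -5, 1.
Hence u_h = C1*exp(-5*t) + C2*exp(t).
Apply the initial conditions: u(0) = C1 + C2 = 2 and u'(0) = C2 - 5*C1 = 0. Solving gives C1 = 1/3, C2 = 5/3.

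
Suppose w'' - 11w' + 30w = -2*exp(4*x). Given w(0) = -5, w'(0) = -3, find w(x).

Characteristic equation r² - 11r + 30 = 0 factors as (r - 5)(r - 6) = 0, so r = 5, 6.
Hence w_h = C1*exp(5*x) + C2*exp(6*x).
Try w_p = A*exp(4*x). Substituting into the equation and dividing by exp(4*x) gives A = -1, so w_p = -exp(4*x).
General solution: w = -exp(4*x) + C1*exp(5*x) + C2*exp(6*x).
Apply the initial conditions: w(0) = -1 + C1 + C2 = -5 and w'(0) = -4 + 5*C1 + 6*C2 = -3. Solving gives C1 = -25, C2 = 21.

w = -exp(4*x) - 25*exp(5*x) + 21*exp(6*x)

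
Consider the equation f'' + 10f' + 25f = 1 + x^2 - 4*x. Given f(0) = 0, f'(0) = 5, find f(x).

f = 71/625 - 71*exp(-5*x)/625 - 24*x/125 + x**2/25 + 578*x*exp(-5*x)/125

Characteristic equation r² + 10r + 25 = 0 has discriminant (10)² - 4·(25) = 0, so r = -5 is a repeated root.
Hence f_h = (C1 + C2*x)*exp(-5*x).
For the particular solution try f_p = A0 + A1*x + A2*x^2. Substituting and matching coefficients of each power of x gives A0 = 71/625, A1 = -24/125, A2 = 1/25, so f_p = 71/625 - 24*x/125 + x^2/25.
General solution: f = 71/625 - 24*x/125 + x^2/25 + C1*exp(-5*x) + C2*x*exp(-5*x).
Apply the initial conditions: f(0) = 71/625 + C1 = 0 and f'(0) = -24/125 + C2 - 5*C1 = 5. Solving gives C1 = -71/625, C2 = 578/125.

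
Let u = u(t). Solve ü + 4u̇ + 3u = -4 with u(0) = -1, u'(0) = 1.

Characteristic equation r² + 4r + 3 = 0 factors as (r + 1)(r + 3) = 0, so r = -1, -3.
Hence u_h = C1*exp(-t) + C2*exp(-3*t).
For the particular solution try u_p = A0. Substituting and matching coefficients of each power of t gives A0 = -4/3, so u_p = -4/3.
General solution: u = -4/3 + C1*exp(-t) + C2*exp(-3*t).
Apply the initial conditions: u(0) = -4/3 + C1 + C2 = -1 and u'(0) = -C1 - 3*C2 = 1. Solving gives C1 = 1, C2 = -2/3.

u = -4/3 - 2*exp(-3*t)/3 + exp(-t)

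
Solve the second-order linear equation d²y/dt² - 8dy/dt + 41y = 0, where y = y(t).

y = C1*cos(5*t)*exp(4*t) + C2*exp(4*t)*sin(5*t)

Characteristic equation r² - 8r + 41 = 0 has discriminant (-8)² - 4·(41) = -100 < 0, so r = 4 ± 5i.
Hence y_h = C1*cos(5*t)*exp(4*t) + C2*exp(4*t)*sin(5*t).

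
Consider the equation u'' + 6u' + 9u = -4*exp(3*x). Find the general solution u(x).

Characteristic equation r² + 6r + 9 = 0 has discriminant (6)² - 4·(9) = 0, so r = -3 is a repeated root.
Hence u_h = (C1 + C2*x)*exp(-3*x).
Try u_p = A*exp(3*x). Substituting into the equation and dividing by exp(3*x) gives A = -1/9, so u_p = -exp(3*x)/9.

u = -exp(3*x)/9 + C1*exp(-3*x) + C2*x*exp(-3*x)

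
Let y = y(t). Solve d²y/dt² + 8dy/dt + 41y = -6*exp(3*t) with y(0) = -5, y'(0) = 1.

Characteristic equation r² + 8r + 41 = 0 has discriminant (8)² - 4·(41) = -100 < 0, so r = -4 ± 5i.
Hence y_h = C1*cos(5*t)*exp(-4*t) + C2*exp(-4*t)*sin(5*t).
Try y_p = A*exp(3*t). Substituting into the equation and dividing by exp(3*t) gives A = -3/37, so y_p = -3*exp(3*t)/37.
General solution: y = -3*exp(3*t)/37 + C1*cos(5*t)*exp(-4*t) + C2*exp(-4*t)*sin(5*t).
Apply the initial conditions: y(0) = -3/37 + C1 = -5 and y'(0) = -9/37 - 4*C1 + 5*C2 = 1. Solving gives C1 = -182/37, C2 = -682/185.

y = -3*exp(3*t)/37 - 682*exp(-4*t)*sin(5*t)/185 - 182*cos(5*t)*exp(-4*t)/37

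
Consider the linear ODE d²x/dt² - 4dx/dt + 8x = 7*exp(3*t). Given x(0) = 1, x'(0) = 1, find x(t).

Characteristic equation r² - 4r + 8 = 0 has discriminant (-4)² - 4·(8) = -16 < 0, so r = 2 ± 2i.
Hence x_h = C1*cos(2*t)*exp(2*t) + C2*exp(2*t)*sin(2*t).
Try x_p = A*exp(3*t). Substituting into the equation and dividing by exp(3*t) gives A = 7/5, so x_p = 7*exp(3*t)/5.
General solution: x = 7*exp(3*t)/5 + C1*cos(2*t)*exp(2*t) + C2*exp(2*t)*sin(2*t).
Apply the initial conditions: x(0) = 7/5 + C1 = 1 and x'(0) = 21/5 + 2*C1 + 2*C2 = 1. Solving gives C1 = -2/5, C2 = -6/5.

x = 7*exp(3*t)/5 - 6*exp(2*t)*sin(2*t)/5 - 2*cos(2*t)*exp(2*t)/5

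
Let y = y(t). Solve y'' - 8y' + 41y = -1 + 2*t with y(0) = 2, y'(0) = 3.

Characteristic equation r² - 8r + 41 = 0 has discriminant (-8)² - 4·(41) = -100 < 0, so r = 4 ± 5i.
Hence y_h = C1*cos(5*t)*exp(4*t) + C2*exp(4*t)*sin(5*t).
For the particular solution try y_p = A0 + A1*t. Substituting and matching coefficients of each power of t gives A0 = -25/1681, A1 = 2/41, so y_p = -25/1681 + 2*t/41.
General solution: y = -25/1681 + 2*t/41 + C1*cos(5*t)*exp(4*t) + C2*exp(4*t)*sin(5*t).
Apply the initial conditions: y(0) = -25/1681 + C1 = 2 and y'(0) = 2/41 + 4*C1 + 5*C2 = 3. Solving gives C1 = 3387/1681, C2 = -8587/8405.

y = -25/1681 + 2*t/41 - 8587*exp(4*t)*sin(5*t)/8405 + 3387*cos(5*t)*exp(4*t)/1681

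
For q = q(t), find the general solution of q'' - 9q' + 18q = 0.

Characteristic equation r² - 9r + 18 = 0 factors as (r - 6)(r - 3) = 0, so r = 6, 3.
Hence q_h = C1*exp(6*t) + C2*exp(3*t).

q = C1*exp(6*t) + C2*exp(3*t)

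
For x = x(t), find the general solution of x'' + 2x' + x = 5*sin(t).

x = -5*cos(t)/2 + C1*exp(-t) + C2*t*exp(-t)

Characteristic equation r² + 2r + 1 = 0 has discriminant (2)² - 4·(1) = 0, so r = -1 is a repeated root.
Hence x_h = (C1 + C2*t)*exp(-t).
Try x_p = A*cos(t) + B*sin(t). Substituting and equating the coefficients of cos(t) and sin(t) gives A = -5/2, B = 0, so x_p = -5*cos(t)/2.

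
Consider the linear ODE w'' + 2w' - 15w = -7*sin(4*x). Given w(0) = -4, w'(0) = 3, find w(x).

w = -587*exp(-5*x)/328 - 453*exp(3*x)/200 + 56*cos(4*x)/1025 + 217*sin(4*x)/1025

Characteristic equation r² + 2r - 15 = 0 factors as (r + 5)(r - 3) = 0, so r = -5, 3.
Hence w_h = C1*exp(-5*x) + C2*exp(3*x).
Try w_p = A*cos(4*x) + B*sin(4*x). Substituting and equating the coefficients of cos(4x) and sin(4x) gives A = 56/1025, B = 217/1025, so w_p = 56*cos(4*x)/1025 + 217*sin(4*x)/1025.
General solution: w = 56*cos(4*x)/1025 + 217*sin(4*x)/1025 + C1*exp(-5*x) + C2*exp(3*x).
Apply the initial conditions: w(0) = 56/1025 + C1 + C2 = -4 and w'(0) = 868/1025 - 5*C1 + 3*C2 = 3. Solving gives C1 = -587/328, C2 = -453/200.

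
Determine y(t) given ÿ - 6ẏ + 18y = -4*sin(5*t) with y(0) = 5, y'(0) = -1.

Characteristic equation r² - 6r + 18 = 0 has discriminant (-6)² - 4·(18) = -36 < 0, so r = 3 ± 3i.
Hence y_h = C1*cos(3*t)*exp(3*t) + C2*exp(3*t)*sin(3*t).
Try y_p = A*cos(5*t) + B*sin(5*t). Substituting and equating the coefficients of cos(5t) and sin(5t) gives A = -120/949, B = 28/949, so y_p = -120*cos(5*t)/949 + 28*sin(5*t)/949.
General solution: y = -120*cos(5*t)/949 + 28*sin(5*t)/949 + C1*cos(3*t)*exp(3*t) + C2*exp(3*t)*sin(3*t).
Apply the initial conditions: y(0) = -120/949 + C1 = 5 and y'(0) = 140/949 + 3*C1 + 3*C2 = -1. Solving gives C1 = 4865/949, C2 = -5228/949.

y = -120*cos(5*t)/949 + 28*sin(5*t)/949 - 5228*exp(3*t)*sin(3*t)/949 + 4865*cos(3*t)*exp(3*t)/949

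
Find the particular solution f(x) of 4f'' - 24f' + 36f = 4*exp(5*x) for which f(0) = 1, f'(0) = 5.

Divide through by 4: f'' - 6f' + 9f = exp(5*x).
Characteristic equation r² - 6r + 9 = 0 has discriminant (-6)² - 4·(9) = 0, so r = 3 is a repeated root.
Hence f_h = (C1 + C2*x)*exp(3*x).
Try f_p = A*exp(5*x). Substituting into the equation and dividing by exp(5*x) gives A = 1/4, so f_p = exp(5*x)/4.
General solution: f = exp(5*x)/4 + C1*exp(3*x) + C2*x*exp(3*x).
Apply the initial conditions: f(0) = 1/4 + C1 = 1 and f'(0) = 5/4 + C2 + 3*C1 = 5. Solving gives C1 = 3/4, C2 = 3/2.

f = exp(5*x)/4 + 3*exp(3*x)/4 + 3*x*exp(3*x)/2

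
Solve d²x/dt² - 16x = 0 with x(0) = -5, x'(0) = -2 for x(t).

Characteristic equation r² - 16 = 0 factors as (r + 4)(r - 4) = 0, so r = -4, 4.
Hence x_h = C1*exp(-4*t) + C2*exp(4*t).
Apply the initial conditions: x(0) = C1 + C2 = -5 and x'(0) = -4*C1 + 4*C2 = -2. Solving gives C1 = -9/4, C2 = -11/4.

x = -11*exp(4*t)/4 - 9*exp(-4*t)/4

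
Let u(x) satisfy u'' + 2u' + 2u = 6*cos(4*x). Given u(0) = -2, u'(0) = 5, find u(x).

u = -21*cos(4*x)/65 + 12*sin(4*x)/65 - 109*cos(x)*exp(-x)/65 + 168*exp(-x)*sin(x)/65

Characteristic equation r² + 2r + 2 = 0 has discriminant (2)² - 4·(2) = -4 < 0, so r = -1 ± i.
Hence u_h = C1*cos(x)*exp(-x) + C2*exp(-x)*sin(x).
Try u_p = A*cos(4*x) + B*sin(4*x). Substituting and equating the coefficients of cos(4x) and sin(4x) gives A = -21/65, B = 12/65, so u_p = -21*cos(4*x)/65 + 12*sin(4*x)/65.
General solution: u = -21*cos(4*x)/65 + 12*sin(4*x)/65 + C1*cos(x)*exp(-x) + C2*exp(-x)*sin(x).
Apply the initial conditions: u(0) = -21/65 + C1 = -2 and u'(0) = 48/65 + C2 - C1 = 5. Solving gives C1 = -109/65, C2 = 168/65.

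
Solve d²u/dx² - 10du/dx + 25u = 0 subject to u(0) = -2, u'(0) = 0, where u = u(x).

u = -2*exp(5*x) + 10*x*exp(5*x)

Characteristic equation r² - 10r + 25 = 0 has discriminant (-10)² - 4·(25) = 0, so r = 5 is a repeated root.
Hence u_h = (C1 + C2*x)*exp(5*x).
Apply the initial conditions: u(0) = C1 = -2 and u'(0) = C2 + 5*C1 = 0. Solving gives C1 = -2, C2 = 10.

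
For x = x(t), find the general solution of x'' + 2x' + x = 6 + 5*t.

x = -4 + 5*t + C1*exp(-t) + C2*t*exp(-t)

Characteristic equation r² + 2r + 1 = 0 has discriminant (2)² - 4·(1) = 0, so r = -1 is a repeated root.
Hence x_h = (C1 + C2*t)*exp(-t).
For the particular solution try x_p = A0 + A1*t. Substituting and matching coefficients of each power of t gives A0 = -4, A1 = 5, so x_p = -4 + 5*t.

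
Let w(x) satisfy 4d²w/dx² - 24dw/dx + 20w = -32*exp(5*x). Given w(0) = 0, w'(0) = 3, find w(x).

w = -5*exp(x)/4 + 5*exp(5*x)/4 - 2*x*exp(5*x)

Divide through by 4: w'' - 6w' + 5w = -8*exp(5*x).
Characteristic equation r² - 6r + 5 = 0 factors as (r - 5)(r - 1) = 0, so r = 5, 1.
Hence w_h = C1*exp(5*x) + C2*exp(x).
Since exp(5*x) solves the homogeneous equation (r = 5 is a root of multiplicity 1), multiply the trial by x. Try w_p = A*x*exp(5*x). Substituting into the equation and dividing by exp(5*x) gives A = -2, so w_p = -2*x*exp(5*x).
General solution: w = C1*exp(5*x) + C2*exp(x) - 2*x*exp(5*x).
Apply the initial conditions: w(0) = C1 + C2 = 0 and w'(0) = -2 + C2 + 5*C1 = 3. Solving gives C1 = 5/4, C2 = -5/4.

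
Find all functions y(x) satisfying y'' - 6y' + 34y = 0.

y = C1*cos(5*x)*exp(3*x) + C2*exp(3*x)*sin(5*x)

Characteristic equation r² - 6r + 34 = 0 has discriminant (-6)² - 4·(34) = -100 < 0, so r = 3 ± 5i.
Hence y_h = C1*cos(5*x)*exp(3*x) + C2*exp(3*x)*sin(5*x).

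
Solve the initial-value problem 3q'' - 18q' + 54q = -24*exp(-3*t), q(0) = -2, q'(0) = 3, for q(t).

q = -8*exp(-3*t)/45 - 82*cos(3*t)*exp(3*t)/45 + 119*exp(3*t)*sin(3*t)/45

Divide through by 3: q'' - 6q' + 18q = -8*exp(-3*t).
Characteristic equation r² - 6r + 18 = 0 has discriminant (-6)² - 4·(18) = -36 < 0, so r = 3 ± 3i.
Hence q_h = C1*cos(3*t)*exp(3*t) + C2*exp(3*t)*sin(3*t).
Try q_p = A*exp(-3*t). Substituting into the equation and dividing by exp(-3*t) gives A = -8/45, so q_p = -8*exp(-3*t)/45.
General solution: q = -8*exp(-3*t)/45 + C1*cos(3*t)*exp(3*t) + C2*exp(3*t)*sin(3*t).
Apply the initial conditions: q(0) = -8/45 + C1 = -2 and q'(0) = 8/15 + 3*C1 + 3*C2 = 3. Solving gives C1 = -82/45, C2 = 119/45.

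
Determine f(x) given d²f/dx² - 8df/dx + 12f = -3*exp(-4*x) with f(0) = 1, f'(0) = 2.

f = -3*exp(6*x)/40 - exp(-4*x)/20 + 9*exp(2*x)/8

Characteristic equation r² - 8r + 12 = 0 factors as (r - 2)(r - 6) = 0, so r = 2, 6.
Hence f_h = C1*exp(2*x) + C2*exp(6*x).
Try f_p = A*exp(-4*x). Substituting into the equation and dividing by exp(-4*x) gives A = -1/20, so f_p = -exp(-4*x)/20.
General solution: f = -exp(-4*x)/20 + C1*exp(2*x) + C2*exp(6*x).
Apply the initial conditions: f(0) = -1/20 + C1 + C2 = 1 and f'(0) = 1/5 + 2*C1 + 6*C2 = 2. Solving gives C1 = 9/8, C2 = -3/40.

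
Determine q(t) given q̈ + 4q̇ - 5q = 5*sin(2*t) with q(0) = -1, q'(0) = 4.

Characteristic equation r² + 4r - 5 = 0 factors as (r - 1)(r + 5) = 0, so r = 1, -5.
Hence q_h = C1*exp(t) + C2*exp(-5*t).
Try q_p = A*cos(2*t) + B*sin(2*t). Substituting and equating the coefficients of cos(2t) and sin(2t) gives A = -8/29, B = -9/29, so q_p = -9*sin(2*t)/29 - 8*cos(2*t)/29.
General solution: q = -9*sin(2*t)/29 - 8*cos(2*t)/29 + C1*exp(t) + C2*exp(-5*t).
Apply the initial conditions: q(0) = -8/29 + C1 + C2 = -1 and q'(0) = -18/29 + C1 - 5*C2 = 4. Solving gives C1 = 1/6, C2 = -155/174.

q = -155*exp(-5*t)/174 - 9*sin(2*t)/29 - 8*cos(2*t)/29 + exp(t)/6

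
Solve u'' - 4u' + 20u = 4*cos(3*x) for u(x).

Characteristic equation r² - 4r + 20 = 0 has discriminant (-4)² - 4·(20) = -64 < 0, so r = 2 ± 4i.
Hence u_h = C1*cos(4*x)*exp(2*x) + C2*exp(2*x)*sin(4*x).
Try u_p = A*cos(3*x) + B*sin(3*x). Substituting and equating the coefficients of cos(3x) and sin(3x) gives A = 44/265, B = -48/265, so u_p = -48*sin(3*x)/265 + 44*cos(3*x)/265.

u = -48*sin(3*x)/265 + 44*cos(3*x)/265 + C1*cos(4*x)*exp(2*x) + C2*exp(2*x)*sin(4*x)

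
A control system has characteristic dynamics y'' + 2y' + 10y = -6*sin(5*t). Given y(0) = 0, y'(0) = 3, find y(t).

Characteristic equation r² + 2r + 10 = 0 has discriminant (2)² - 4·(10) = -36 < 0, so r = -1 ± 3i.
Hence y_h = C1*cos(3*t)*exp(-t) + C2*exp(-t)*sin(3*t).
Try y_p = A*cos(5*t) + B*sin(5*t). Substituting and equating the coefficients of cos(5t) and sin(5t) gives A = 12/65, B = 18/65, so y_p = 12*cos(5*t)/65 + 18*sin(5*t)/65.
General solution: y = 12*cos(5*t)/65 + 18*sin(5*t)/65 + C1*cos(3*t)*exp(-t) + C2*exp(-t)*sin(3*t).
Apply the initial conditions: y(0) = 12/65 + C1 = 0 and y'(0) = 18/13 - C1 + 3*C2 = 3. Solving gives C1 = -12/65, C2 = 31/65.

y = 12*cos(5*t)/65 + 18*sin(5*t)/65 - 12*cos(3*t)*exp(-t)/65 + 31*exp(-t)*sin(3*t)/65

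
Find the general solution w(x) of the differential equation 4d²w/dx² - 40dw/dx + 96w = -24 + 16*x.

Divide through by 4: w'' - 10w' + 24w = -6 + 4*x.
Characteristic equation r² - 10r + 24 = 0 factors as (r - 4)(r - 6) = 0, so r = 4, 6.
Hence w_h = C1*exp(4*x) + C2*exp(6*x).
For the particular solution try w_p = A0 + A1*x. Substituting and matching coefficients of each power of x gives A0 = -13/72, A1 = 1/6, so w_p = -13/72 + x/6.

w = -13/72 + x/6 + C1*exp(4*x) + C2*exp(6*x)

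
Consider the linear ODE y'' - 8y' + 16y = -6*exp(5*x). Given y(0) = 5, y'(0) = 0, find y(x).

y = -6*exp(5*x) + 11*exp(4*x) - 14*x*exp(4*x)

Characteristic equation r² - 8r + 16 = 0 has discriminant (-8)² - 4·(16) = 0, so r = 4 is a repeated root.
Hence y_h = (C1 + C2*x)*exp(4*x).
Try y_p = A*exp(5*x). Substituting into the equation and dividing by exp(5*x) gives A = -6, so y_p = -6*exp(5*x).
General solution: y = -6*exp(5*x) + C1*exp(4*x) + C2*x*exp(4*x).
Apply the initial conditions: y(0) = -6 + C1 = 5 and y'(0) = -30 + C2 + 4*C1 = 0. Solving gives C1 = 11, C2 = -14.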